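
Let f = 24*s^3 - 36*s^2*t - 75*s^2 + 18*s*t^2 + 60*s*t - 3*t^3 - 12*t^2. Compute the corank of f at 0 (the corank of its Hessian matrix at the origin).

Hessian at 0 has rank 1.

1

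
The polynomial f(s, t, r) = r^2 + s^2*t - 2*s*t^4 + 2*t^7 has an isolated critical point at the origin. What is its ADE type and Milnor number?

The Hessian of f at 0 is [[0, 0, 0], [0, 0, 0], [0, 0, 2]] with rank 1, so corank 2. A Groebner basis of the Jacobian ideal J(f) in C{s,t,r} is {s^2/6 + s*t^3, -s*t + t^4, s^3, s^2*t, r}; counting standard monomials gives mu = 8. Corank 2; j^3 = s^2*t has shape L^2 M (L != M), so D-series; mu = 8 gives D_8.

Type D_8, Milnor number mu = 8.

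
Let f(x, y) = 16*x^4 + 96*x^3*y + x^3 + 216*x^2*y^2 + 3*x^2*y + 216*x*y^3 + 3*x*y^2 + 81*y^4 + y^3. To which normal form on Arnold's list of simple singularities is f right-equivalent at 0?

E6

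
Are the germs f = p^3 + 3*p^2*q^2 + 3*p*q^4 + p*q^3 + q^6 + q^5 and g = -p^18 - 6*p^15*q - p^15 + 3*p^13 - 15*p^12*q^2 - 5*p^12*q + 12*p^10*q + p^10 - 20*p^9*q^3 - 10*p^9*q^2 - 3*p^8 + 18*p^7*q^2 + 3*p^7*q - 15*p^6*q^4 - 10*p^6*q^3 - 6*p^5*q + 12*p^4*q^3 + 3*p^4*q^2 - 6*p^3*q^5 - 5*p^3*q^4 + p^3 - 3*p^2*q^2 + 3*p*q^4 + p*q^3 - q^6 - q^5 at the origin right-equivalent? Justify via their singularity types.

Yes.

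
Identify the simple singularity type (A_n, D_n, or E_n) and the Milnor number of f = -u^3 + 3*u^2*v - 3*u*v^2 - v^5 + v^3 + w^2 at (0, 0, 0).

Type E_{8}, Milnor number mu = 8.

The Hessian of f at 0 has rank 1. Corank 2; j^3 = -(u - v)^3 is a perfect cube, so E-series; the 5-jet and mu = 8 give E_8.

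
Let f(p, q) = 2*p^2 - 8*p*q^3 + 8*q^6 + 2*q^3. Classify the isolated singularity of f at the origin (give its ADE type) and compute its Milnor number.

Type A_2, Milnor number mu = 2.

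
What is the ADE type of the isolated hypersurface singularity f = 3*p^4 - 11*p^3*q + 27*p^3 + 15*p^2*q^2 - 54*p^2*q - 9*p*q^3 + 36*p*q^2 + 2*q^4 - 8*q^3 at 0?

The Hessian of f at 0 has rank 0. Corank 2; j^3 = (3*p - 2*q)^3 is a perfect cube, so E-series; the 4-jet and mu = 7 give E_7.

E7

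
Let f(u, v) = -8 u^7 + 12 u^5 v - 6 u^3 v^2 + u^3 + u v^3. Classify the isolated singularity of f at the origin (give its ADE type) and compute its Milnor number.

The Hessian of f at 0 has rank 0. Corank 2; j^3 = u^3 is a perfect cube, so E-series; the 4-jet and mu = 7 give E_7.

Type E_7, Milnor number mu = 7.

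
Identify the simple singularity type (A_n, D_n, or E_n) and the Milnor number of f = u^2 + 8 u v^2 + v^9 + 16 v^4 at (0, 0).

The Hessian of f at 0 has rank 1. Corank 1: A-series; mu = 8 gives A_8.

Type A_{8}, Milnor number mu = 8.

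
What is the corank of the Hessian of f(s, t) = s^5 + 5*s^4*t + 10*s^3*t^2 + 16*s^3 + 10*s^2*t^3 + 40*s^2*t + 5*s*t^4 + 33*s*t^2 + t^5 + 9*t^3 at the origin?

2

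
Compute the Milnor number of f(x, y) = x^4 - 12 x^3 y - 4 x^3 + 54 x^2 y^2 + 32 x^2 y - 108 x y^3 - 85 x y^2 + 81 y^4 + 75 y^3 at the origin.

5

The Hessian of f at 0 is [[0, 0], [0, 0]] with rank 0, so corank 2. A Groebner basis of the Jacobian ideal J(f) in C{x,y} is {x*y^2 + 10*x*y - 25*y^2, 4*x*y + y^3 - 10*y^2, x^2 - 11*x*y/2 + 15*y^2/2}; counting standard monomials gives mu = 5. Corank 2; j^3 = -(x - 3*y)*(2*x - 5*y)^2 has shape L^2 M (L != M), so D-series; mu = 5 gives D_5.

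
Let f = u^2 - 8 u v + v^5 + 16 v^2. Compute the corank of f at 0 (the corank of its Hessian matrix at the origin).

1

The Hessian at 0 is [[2, -8], [-8, 32]] of rank 1; hence corank 1.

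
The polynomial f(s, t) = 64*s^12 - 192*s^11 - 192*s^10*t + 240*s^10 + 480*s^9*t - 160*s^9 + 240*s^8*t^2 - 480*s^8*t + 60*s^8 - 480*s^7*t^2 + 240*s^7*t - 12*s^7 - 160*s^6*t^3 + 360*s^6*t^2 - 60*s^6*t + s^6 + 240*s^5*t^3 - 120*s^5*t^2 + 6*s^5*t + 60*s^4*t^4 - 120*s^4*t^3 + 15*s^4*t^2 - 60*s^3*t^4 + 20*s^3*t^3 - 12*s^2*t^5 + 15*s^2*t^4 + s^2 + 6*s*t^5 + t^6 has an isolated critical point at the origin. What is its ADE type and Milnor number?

The Hessian of f at 0 is [[2, 0], [0, 0]] with rank 1, so corank 1. A Groebner basis of the Jacobian ideal J(f) in C{s,t} is {t^5, s}; counting standard monomials gives mu = 5. Corank 1: A-series; mu = 5 gives A_5.

Type A5, Milnor number mu = 5.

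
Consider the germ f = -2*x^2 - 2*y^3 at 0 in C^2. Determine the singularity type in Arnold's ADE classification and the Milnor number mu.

The Hessian of f at 0 is [[-4, 0], [0, 0]] with rank 1, so corank 1. A Groebner basis of the Jacobian ideal J(f) in C{x,y} is {y^2, x}; counting standard monomials gives mu = 2. Corank 1: A-series; mu = 2 gives A_2.

Type A_{2}, Milnor number mu = 2.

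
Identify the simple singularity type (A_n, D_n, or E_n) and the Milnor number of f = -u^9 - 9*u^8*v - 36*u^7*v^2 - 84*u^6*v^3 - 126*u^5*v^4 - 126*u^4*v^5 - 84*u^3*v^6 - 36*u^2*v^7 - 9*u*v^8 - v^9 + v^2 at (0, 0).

The Hessian of f at 0 is [[0, 0], [0, 2]] with rank 1, so corank 1. A Groebner basis of the Jacobian ideal J(f) in C{u,v} is {u^8, v}; counting standard monomials gives mu = 8. Corank 1: A-series; mu = 8 gives A_8.

Type A_{8}, Milnor number mu = 8.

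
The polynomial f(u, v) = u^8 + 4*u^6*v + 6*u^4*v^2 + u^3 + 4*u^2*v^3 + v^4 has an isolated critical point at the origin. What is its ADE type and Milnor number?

The Hessian of f at 0 has rank 0. Corank 2; j^3 = u^3 is a perfect cube, so E-series; the 4-jet and mu = 6 give E_6.

Type E_6, Milnor number mu = 6.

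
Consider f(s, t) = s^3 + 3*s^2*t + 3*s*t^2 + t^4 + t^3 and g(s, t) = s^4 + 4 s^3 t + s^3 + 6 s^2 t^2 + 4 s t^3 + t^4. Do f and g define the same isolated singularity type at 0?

Yes.

The Hessian of f at 0 has rank 0. Corank 2; j^3 = (s + t)^3 is a perfect cube, so E-series; the 4-jet and mu = 6 give E_6. The Hessian of g at 0 has rank 0. Corank 2; j^3 = s^3 is a perfect cube, so E-series; the 4-jet and mu = 6 give E_6. Both have type E_6, hence right-equivalent.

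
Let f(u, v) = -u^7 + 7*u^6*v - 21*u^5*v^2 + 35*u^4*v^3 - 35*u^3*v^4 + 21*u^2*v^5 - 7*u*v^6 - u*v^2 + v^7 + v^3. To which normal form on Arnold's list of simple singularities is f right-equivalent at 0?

The Hessian of f at 0 is [[0, 0], [0, 0]] with rank 0, so corank 2. A Groebner basis of the Jacobian ideal J(f) in C{u,v} is {u^6 + v^2/7, v^3, u*v - v^2}; counting standard monomials gives mu = 8. Corank 2; j^3 = -v^2*(u - v) has shape L^2 M (L != M), so D-series; mu = 8 gives D_8.

D_8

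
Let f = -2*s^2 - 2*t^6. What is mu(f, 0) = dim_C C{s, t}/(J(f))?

5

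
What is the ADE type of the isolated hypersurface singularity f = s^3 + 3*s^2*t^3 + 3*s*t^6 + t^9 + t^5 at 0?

E8

The Hessian of f at 0 has rank 0. Corank 2; j^3 = s^3 is a perfect cube, so E-series; the 5-jet and mu = 8 give E_8.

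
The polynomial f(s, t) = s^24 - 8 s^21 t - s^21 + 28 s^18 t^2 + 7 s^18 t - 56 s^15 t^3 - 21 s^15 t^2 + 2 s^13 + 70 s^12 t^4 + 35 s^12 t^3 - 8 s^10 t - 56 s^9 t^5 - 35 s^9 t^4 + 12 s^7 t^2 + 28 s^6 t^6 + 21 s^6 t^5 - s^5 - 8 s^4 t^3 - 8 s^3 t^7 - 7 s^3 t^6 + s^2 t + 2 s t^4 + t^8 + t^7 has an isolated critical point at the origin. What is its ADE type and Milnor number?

The Hessian of f at 0 has rank 0. Corank 2; j^3 = s^2*t has shape L^2 M (L != M), so D-series; mu = 9 gives D_9.

Type D9, Milnor number mu = 9.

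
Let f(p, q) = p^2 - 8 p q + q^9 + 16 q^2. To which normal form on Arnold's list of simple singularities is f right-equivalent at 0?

A_8

The Hessian of f at 0 has rank 1. Corank 1: A-series; mu = 8 gives A_8.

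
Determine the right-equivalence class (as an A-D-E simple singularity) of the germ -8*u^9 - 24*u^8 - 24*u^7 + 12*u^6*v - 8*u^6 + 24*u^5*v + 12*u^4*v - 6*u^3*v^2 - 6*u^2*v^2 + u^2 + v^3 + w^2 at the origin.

The Hessian of f at 0 is [[2, 0, 0], [0, 0, 0], [0, 0, 2]] with rank 2, so corank 1. A Groebner basis of the Jacobian ideal J(f) in C{u,v,w} is {v^2, u, w}; counting standard monomials gives mu = 2. Corank 1: A-series; mu = 2 gives A_2.

A2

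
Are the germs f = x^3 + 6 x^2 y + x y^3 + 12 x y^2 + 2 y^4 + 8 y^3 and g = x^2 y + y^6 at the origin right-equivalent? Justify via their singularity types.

The Hessian of f at 0 has rank 0. Corank 2; j^3 = (x + 2*y)^3 is a perfect cube, so E-series; the 4-jet and mu = 7 give E_7. The Hessian of g at 0 has rank 0. Corank 2; j^3 = x^2*y has shape L^2 M (L != M), so D-series; mu = 7 gives D_7. f is E_7 but g is D_7, hence not right-equivalent.

No.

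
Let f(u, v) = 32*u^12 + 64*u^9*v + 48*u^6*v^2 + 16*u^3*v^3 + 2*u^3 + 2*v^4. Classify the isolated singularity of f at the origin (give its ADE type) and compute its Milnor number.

The Hessian of f at 0 is [[0, 0], [0, 0]] with rank 0, so corank 2. A Groebner basis of the Jacobian ideal J(f) in C{u,v} is {v^3, u^2}; counting standard monomials gives mu = 6. Corank 2; j^3 = 2*u^3 is a perfect cube, so E-series; the 4-jet and mu = 6 give E_6.

Type E6, Milnor number mu = 6.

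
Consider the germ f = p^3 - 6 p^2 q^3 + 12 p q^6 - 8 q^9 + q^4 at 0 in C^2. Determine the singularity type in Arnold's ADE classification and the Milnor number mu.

Type E_{6}, Milnor number mu = 6.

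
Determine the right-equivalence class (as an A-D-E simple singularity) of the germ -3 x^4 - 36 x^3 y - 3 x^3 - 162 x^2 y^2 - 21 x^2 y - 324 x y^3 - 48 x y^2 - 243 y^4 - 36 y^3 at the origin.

D5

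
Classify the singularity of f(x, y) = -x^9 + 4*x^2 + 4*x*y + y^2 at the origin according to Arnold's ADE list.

A8

The Hessian of f at 0 is [[8, 4], [4, 2]] with rank 1, so corank 1. A Groebner basis of the Jacobian ideal J(f) in C{x,y} is {y^8, x + y/2}; counting standard monomials gives mu = 8. Corank 1: A-series; mu = 8 gives A_8.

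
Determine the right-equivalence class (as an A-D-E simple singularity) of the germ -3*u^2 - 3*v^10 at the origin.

A9

The Hessian of f at 0 has rank 1. Corank 1: A-series; mu = 9 gives A_9.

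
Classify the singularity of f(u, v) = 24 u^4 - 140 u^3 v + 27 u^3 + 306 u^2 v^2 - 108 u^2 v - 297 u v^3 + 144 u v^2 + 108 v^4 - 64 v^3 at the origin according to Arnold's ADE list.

E_{7}

The Hessian of f at 0 has rank 0. Corank 2; j^3 = (3*u - 4*v)^3 is a perfect cube, so E-series; the 4-jet and mu = 7 give E_7.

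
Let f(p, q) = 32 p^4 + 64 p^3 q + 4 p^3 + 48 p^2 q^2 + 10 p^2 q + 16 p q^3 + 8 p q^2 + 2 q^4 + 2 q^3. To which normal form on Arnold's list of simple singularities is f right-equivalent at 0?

The Hessian of f at 0 has rank 0. Corank 2; j^3 = 2*(p + q)^2*(2*p + q) has shape L^2 M (L != M), so D-series; mu = 5 gives D_5.

D_5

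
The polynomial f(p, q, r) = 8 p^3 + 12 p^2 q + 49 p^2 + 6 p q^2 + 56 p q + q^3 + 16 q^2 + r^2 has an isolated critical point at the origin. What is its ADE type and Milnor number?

The Hessian of f at 0 is [[98, 56, 0], [56, 32, 0], [0, 0, 2]] with rank 2, so corank 1. A Groebner basis of the Jacobian ideal J(f) in C{p,q,r} is {q^2, p + 4*q/7, r}; counting standard monomials gives mu = 2. Corank 1: A-series; mu = 2 gives A_2.

Type A2, Milnor number mu = 2.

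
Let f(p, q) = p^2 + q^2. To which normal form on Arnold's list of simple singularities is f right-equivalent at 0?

The Hessian of f at 0 is [[2, 0], [0, 2]] with rank 2, so corank 0. A Groebner basis of the Jacobian ideal J(f) in C{p,q} is {p, q}; counting standard monomials gives mu = 1. Corank 0: nondegenerate Morse point, so A_1.

A_1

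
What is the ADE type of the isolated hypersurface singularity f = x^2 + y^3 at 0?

The Hessian of f at 0 is [[2, 0], [0, 0]] with rank 1, so corank 1. A Groebner basis of the Jacobian ideal J(f) in C{x,y} is {y^2, x}; counting standard monomials gives mu = 2. Corank 1: A-series; mu = 2 gives A_2.

A2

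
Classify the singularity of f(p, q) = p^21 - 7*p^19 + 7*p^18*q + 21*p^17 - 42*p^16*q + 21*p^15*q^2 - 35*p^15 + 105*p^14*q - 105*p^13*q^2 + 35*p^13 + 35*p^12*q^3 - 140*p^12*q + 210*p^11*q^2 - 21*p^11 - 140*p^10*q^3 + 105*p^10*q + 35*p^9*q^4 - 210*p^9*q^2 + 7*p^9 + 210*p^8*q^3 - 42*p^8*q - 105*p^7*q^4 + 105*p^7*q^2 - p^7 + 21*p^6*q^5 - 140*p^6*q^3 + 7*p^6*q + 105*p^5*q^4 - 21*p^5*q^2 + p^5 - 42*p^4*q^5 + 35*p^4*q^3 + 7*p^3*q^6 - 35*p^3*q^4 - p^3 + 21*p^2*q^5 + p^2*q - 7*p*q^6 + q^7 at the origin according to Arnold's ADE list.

D_8

The Hessian of f at 0 is [[0, 0], [0, 0]] with rank 0, so corank 2. A Groebner basis of the Jacobian ideal J(f) in C{p,q} is {p*q/7 + q^6, p*q^2, p^2 - p*q}; counting standard monomials gives mu = 8. Corank 2; j^3 = -p^2*(p - q) has shape L^2 M (L != M), so D-series; mu = 8 gives D_8.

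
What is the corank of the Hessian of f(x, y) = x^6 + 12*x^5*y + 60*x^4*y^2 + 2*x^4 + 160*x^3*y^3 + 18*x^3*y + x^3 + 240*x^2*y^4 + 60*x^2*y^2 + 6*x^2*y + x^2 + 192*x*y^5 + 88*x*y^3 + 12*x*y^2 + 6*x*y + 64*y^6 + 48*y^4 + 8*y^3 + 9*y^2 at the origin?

Hessian at 0 has rank 1.

1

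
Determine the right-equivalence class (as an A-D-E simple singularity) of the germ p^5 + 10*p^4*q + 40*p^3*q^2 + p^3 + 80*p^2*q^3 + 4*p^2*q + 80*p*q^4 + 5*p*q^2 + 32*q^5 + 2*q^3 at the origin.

D6

The Hessian of f at 0 has rank 0. Corank 2; j^3 = (p + q)^2*(p + 2*q) has shape L^2 M (L != M), so D-series; mu = 6 gives D_6.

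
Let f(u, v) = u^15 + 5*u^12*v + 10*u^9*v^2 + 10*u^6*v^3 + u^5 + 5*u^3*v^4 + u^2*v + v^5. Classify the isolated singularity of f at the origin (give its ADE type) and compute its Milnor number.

Type D_6, Milnor number mu = 6.

The Hessian of f at 0 is [[0, 0], [0, 0]] with rank 0, so corank 2. A Groebner basis of the Jacobian ideal J(f) in C{u,v} is {u^2/5 + v^4, u^3, u*v}; counting standard monomials gives mu = 6. Corank 2; j^3 = u^2*v has shape L^2 M (L != M), so D-series; mu = 6 gives D_6.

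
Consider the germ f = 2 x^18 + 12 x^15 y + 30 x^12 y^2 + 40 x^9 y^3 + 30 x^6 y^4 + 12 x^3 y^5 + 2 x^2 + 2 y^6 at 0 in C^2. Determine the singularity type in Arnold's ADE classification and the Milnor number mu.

The Hessian of f at 0 has rank 1. Corank 1: A-series; mu = 5 gives A_5.

Type A_5, Milnor number mu = 5.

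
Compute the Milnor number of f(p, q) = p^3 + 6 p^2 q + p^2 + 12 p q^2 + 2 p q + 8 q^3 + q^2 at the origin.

2

The Hessian of f at 0 has rank 1. Corank 1: A-series; mu = 2 gives A_2.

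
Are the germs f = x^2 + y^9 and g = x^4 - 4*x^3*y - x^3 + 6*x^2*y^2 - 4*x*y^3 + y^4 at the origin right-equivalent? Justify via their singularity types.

No.

The Hessian of f at 0 has rank 1. Corank 1: A-series; mu = 8 gives A_8. The Hessian of g at 0 has rank 0. Corank 2; j^3 = -x^3 is a perfect cube, so E-series; the 4-jet and mu = 6 give E_6. f is A_8 but g is E_6, hence not right-equivalent.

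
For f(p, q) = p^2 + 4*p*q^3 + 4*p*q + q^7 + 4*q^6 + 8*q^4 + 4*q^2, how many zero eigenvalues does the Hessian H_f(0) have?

1

The Hessian at 0 is [[2, 4], [4, 8]] of rank 1; hence corank 1.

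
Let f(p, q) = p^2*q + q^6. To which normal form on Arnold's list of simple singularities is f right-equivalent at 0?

D_7

The Hessian of f at 0 has rank 0. Corank 2; j^3 = p^2*q has shape L^2 M (L != M), so D-series; mu = 7 gives D_7.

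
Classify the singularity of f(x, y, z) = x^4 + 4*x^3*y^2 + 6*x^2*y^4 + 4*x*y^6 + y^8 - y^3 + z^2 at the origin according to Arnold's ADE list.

The Hessian of f at 0 is [[0, 0, 0], [0, 0, 0], [0, 0, 2]] with rank 1, so corank 2. A Groebner basis of the Jacobian ideal J(f) in C{x,y,z} is {x^3, y^2, z}; counting standard monomials gives mu = 6. Corank 2; j^3 = -y^3 is a perfect cube, so E-series; the 4-jet and mu = 6 give E_6.

E_6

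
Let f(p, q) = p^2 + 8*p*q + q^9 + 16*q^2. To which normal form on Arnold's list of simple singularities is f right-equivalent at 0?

A_8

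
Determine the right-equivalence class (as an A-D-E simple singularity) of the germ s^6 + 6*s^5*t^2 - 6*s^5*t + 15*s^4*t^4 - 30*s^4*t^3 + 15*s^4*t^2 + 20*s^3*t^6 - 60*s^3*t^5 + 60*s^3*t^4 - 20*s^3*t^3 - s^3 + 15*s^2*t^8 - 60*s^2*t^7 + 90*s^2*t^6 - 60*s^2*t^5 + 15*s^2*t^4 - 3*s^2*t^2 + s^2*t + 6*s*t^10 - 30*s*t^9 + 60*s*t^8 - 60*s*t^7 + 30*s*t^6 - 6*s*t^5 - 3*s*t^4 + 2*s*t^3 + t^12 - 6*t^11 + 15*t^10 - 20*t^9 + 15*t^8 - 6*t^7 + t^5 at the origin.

D_{7}

The Hessian of f at 0 has rank 0. Corank 2; j^3 = -s^2*(s - t) has shape L^2 M (L != M), so D-series; mu = 7 gives D_7.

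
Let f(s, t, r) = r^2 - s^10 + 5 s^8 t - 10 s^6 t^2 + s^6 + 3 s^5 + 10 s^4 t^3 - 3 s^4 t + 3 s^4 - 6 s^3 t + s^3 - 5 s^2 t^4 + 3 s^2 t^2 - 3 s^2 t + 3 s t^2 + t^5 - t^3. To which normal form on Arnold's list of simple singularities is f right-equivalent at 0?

E_8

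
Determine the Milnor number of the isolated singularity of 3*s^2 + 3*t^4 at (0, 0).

The Hessian of f at 0 has rank 1. Corank 1: A-series; mu = 3 gives A_3.

3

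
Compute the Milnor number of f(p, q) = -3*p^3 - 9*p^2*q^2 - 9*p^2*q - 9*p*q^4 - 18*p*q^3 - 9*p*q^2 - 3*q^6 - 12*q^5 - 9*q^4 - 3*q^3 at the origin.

The Hessian of f at 0 is [[0, 0], [0, 0]] with rank 0, so corank 2. A Groebner basis of the Jacobian ideal J(f) in C{p,q} is {q^4, p^3 + 3*p^2*q - 3*p^2/2 - 3*p*q - 2*q^3 - 3*q^2/2, p^2/2 + p*q^2 + p*q + q^3 + q^2/2}; counting standard monomials gives mu = 8. Corank 2; j^3 = -3*(p + q)^3 is a perfect cube, so E-series; the 5-jet and mu = 8 give E_8.

8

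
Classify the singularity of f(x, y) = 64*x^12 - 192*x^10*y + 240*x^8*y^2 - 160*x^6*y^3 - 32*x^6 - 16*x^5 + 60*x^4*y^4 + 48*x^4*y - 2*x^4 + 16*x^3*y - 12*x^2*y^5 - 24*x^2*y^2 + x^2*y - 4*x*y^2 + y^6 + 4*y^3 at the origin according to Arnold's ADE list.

D_{7}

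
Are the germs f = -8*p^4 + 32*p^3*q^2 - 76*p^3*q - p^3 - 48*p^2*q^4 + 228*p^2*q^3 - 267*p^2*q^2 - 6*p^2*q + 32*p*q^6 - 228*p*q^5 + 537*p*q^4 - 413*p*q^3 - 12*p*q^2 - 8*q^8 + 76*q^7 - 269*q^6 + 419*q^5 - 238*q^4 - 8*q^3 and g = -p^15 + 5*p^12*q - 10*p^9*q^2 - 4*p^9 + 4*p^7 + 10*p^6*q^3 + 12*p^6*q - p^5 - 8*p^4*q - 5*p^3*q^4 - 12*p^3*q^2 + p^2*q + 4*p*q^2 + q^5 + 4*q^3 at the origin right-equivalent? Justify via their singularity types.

No.

The Hessian of f at 0 has rank 0. Corank 2; j^3 = -(p + 2*q)^3 is a perfect cube, so E-series; the 4-jet and mu = 7 give E_7. The Hessian of g at 0 has rank 0. Corank 2; j^3 = q*(p + 2*q)^2 has shape L^2 M (L != M), so D-series; mu = 6 gives D_6. f is E_7 but g is D_6, hence not right-equivalent.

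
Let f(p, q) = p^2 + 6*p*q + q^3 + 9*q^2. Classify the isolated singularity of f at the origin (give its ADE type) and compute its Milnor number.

The Hessian of f at 0 has rank 1. Corank 1: A-series; mu = 2 gives A_2.

Type A_{2}, Milnor number mu = 2.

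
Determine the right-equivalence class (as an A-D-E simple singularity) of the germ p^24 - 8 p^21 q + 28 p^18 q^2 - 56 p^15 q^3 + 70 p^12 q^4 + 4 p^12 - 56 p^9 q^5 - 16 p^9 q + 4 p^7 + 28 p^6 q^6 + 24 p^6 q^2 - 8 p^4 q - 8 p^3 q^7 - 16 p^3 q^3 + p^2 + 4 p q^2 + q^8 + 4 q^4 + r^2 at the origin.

The Hessian of f at 0 has rank 2. Corank 1: A-series; mu = 7 gives A_7.

A7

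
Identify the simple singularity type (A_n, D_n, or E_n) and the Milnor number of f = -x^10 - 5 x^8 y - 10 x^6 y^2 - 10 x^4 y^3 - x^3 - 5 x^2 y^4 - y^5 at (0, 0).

Type E_8, Milnor number mu = 8.

The Hessian of f at 0 has rank 0. Corank 2; j^3 = -x^3 is a perfect cube, so E-series; the 5-jet and mu = 8 give E_8.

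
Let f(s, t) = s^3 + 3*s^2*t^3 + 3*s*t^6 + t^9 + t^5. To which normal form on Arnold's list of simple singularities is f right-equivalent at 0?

E8

The Hessian of f at 0 is [[0, 0], [0, 0]] with rank 0, so corank 2. A Groebner basis of the Jacobian ideal J(f) in C{s,t} is {s^2/2 + s*t^3, t^4, s^3, s^2*t}; counting standard monomials gives mu = 8. Corank 2; j^3 = s^3 is a perfect cube, so E-series; the 5-jet and mu = 8 give E_8.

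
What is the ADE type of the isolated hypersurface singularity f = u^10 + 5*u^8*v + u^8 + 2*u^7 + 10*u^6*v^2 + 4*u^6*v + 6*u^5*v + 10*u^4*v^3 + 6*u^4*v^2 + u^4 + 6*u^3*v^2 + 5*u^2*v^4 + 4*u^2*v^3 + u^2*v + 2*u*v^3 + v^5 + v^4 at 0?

D_{5}

The Hessian of f at 0 has rank 0. Corank 2; j^3 = u^2*v has shape L^2 M (L != M), so D-series; mu = 5 gives D_5.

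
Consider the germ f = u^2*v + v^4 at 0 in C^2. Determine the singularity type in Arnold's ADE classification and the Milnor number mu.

Type D_{5}, Milnor number mu = 5.

The Hessian of f at 0 is [[0, 0], [0, 0]] with rank 0, so corank 2. A Groebner basis of the Jacobian ideal J(f) in C{u,v} is {u^3, u^2/4 + v^3, u*v}; counting standard monomials gives mu = 5. Corank 2; j^3 = u^2*v has shape L^2 M (L != M), so D-series; mu = 5 gives D_5.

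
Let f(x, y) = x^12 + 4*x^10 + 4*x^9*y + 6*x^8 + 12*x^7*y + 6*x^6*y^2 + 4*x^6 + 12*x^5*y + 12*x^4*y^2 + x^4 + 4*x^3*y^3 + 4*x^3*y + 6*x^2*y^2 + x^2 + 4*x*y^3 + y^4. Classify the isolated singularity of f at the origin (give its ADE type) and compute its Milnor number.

Type A3, Milnor number mu = 3.

The Hessian of f at 0 has rank 1. Corank 1: A-series; mu = 3 gives A_3.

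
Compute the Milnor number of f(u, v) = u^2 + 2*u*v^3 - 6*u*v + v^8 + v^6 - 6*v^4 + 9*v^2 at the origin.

7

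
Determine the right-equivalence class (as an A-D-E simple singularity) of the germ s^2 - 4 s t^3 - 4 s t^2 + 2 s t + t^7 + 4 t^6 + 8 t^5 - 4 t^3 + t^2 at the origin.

The Hessian of f at 0 has rank 1. Corank 1: A-series; mu = 6 gives A_6.

A_{6}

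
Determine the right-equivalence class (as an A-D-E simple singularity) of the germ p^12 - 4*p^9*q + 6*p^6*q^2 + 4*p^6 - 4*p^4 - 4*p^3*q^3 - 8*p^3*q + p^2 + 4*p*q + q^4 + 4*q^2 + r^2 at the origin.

The Hessian of f at 0 is [[2, 4, 0], [4, 8, 0], [0, 0, 2]] with rank 2, so corank 1. A Groebner basis of the Jacobian ideal J(f) in C{p,q,r} is {q^3, p + 2*q, r}; counting standard monomials gives mu = 3. Corank 1: A-series; mu = 3 gives A_3.

A_{3}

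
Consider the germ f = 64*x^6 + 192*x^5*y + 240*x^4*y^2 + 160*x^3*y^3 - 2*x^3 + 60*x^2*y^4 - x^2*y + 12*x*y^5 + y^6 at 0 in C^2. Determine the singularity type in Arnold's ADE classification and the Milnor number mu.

Type D7, Milnor number mu = 7.

The Hessian of f at 0 has rank 0. Corank 2; j^3 = -x^2*(2*x + y) has shape L^2 M (L != M), so D-series; mu = 7 gives D_7.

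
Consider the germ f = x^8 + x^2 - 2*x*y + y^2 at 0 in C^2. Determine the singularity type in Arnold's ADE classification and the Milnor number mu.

Type A_{7}, Milnor number mu = 7.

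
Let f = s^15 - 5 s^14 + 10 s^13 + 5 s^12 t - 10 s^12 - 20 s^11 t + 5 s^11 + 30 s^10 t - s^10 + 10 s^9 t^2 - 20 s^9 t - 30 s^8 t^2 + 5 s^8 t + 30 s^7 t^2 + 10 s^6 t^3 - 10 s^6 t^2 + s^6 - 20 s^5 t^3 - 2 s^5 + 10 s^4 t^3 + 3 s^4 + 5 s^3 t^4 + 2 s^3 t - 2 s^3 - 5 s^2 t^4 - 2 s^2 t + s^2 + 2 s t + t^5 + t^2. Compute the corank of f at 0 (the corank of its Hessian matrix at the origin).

1

The Hessian at 0 is [[2, 2], [2, 2]] of rank 1; hence corank 1.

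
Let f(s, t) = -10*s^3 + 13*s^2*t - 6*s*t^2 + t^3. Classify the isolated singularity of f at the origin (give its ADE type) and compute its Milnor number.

The Hessian of f at 0 has rank 0. Corank 2; j^3 = -(2*s - t)*(5*s^2 - 4*s*t + t^2) splits into three distinct lines over C (the quadratic factor has nonzero discriminant), so D_4.

Type D4, Milnor number mu = 4.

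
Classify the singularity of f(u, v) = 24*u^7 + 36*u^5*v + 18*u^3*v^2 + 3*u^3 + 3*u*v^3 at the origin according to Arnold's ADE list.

E7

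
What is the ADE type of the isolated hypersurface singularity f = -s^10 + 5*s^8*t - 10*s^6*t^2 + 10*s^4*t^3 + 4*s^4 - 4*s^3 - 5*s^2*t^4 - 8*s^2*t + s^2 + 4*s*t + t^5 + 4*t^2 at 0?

A4

The Hessian of f at 0 has rank 1. Corank 1: A-series; mu = 4 gives A_4.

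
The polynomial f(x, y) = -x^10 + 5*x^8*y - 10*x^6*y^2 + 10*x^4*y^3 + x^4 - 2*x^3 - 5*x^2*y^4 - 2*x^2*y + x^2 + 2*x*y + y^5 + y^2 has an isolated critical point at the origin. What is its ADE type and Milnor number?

Type A_{4}, Milnor number mu = 4.

The Hessian of f at 0 has rank 1. Corank 1: A-series; mu = 4 gives A_4.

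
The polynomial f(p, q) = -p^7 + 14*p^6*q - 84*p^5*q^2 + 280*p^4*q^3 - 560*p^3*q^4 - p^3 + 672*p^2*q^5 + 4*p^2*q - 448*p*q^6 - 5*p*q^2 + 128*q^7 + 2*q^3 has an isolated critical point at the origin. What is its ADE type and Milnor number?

Type D_8, Milnor number mu = 8.

The Hessian of f at 0 is [[0, 0], [0, 0]] with rank 0, so corank 2. A Groebner basis of the Jacobian ideal J(f) in C{p,q} is {p*q/7 + q^6 - q^2/7, p*q^2 - q^3, p^2 - 3*p*q + 2*q^2}; counting standard monomials gives mu = 8. Corank 2; j^3 = -(p - 2*q)*(p - q)^2 has shape L^2 M (L != M), so D-series; mu = 8 gives D_8.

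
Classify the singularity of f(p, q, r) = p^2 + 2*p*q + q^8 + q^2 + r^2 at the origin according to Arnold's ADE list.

A_{7}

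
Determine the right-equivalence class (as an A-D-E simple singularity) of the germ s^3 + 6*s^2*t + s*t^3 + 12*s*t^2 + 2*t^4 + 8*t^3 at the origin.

E7

The Hessian of f at 0 has rank 0. Corank 2; j^3 = (s + 2*t)^3 is a perfect cube, so E-series; the 4-jet and mu = 7 give E_7.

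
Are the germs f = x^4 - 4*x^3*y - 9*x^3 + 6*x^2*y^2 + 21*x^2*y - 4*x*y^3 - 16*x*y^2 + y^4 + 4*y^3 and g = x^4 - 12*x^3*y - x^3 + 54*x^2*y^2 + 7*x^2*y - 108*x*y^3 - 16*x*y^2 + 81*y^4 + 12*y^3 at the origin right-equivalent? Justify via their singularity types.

The Hessian of f at 0 is [[0, 0], [0, 0]] with rank 0, so corank 2. A Groebner basis of the Jacobian ideal J(f) in C{x,y} is {x*y^2 + 27*x*y/2 - 9*y^2, 81*x*y/4 + y^3 - 27*y^2/2, x^2 - 5*x*y/3 + 2*y^2/3}; counting standard monomials gives mu = 5. Corank 2; j^3 = -(x - y)*(3*x - 2*y)^2 has shape L^2 M (L != M), so D-series; mu = 5 gives D_5. The Hessian of g at 0 is [[0, 0], [0, 0]] with rank 0, so corank 2. A Groebner basis of the Jacobian ideal J(g) in C{x,y} is {x*y^2 + x*y/2 - y^2, x*y/4 + y^3 - y^2/2, x^2 - 5*x*y + 6*y^2}; counting standard monomials gives mu = 5. Corank 2; j^3 = -(x - 3*y)*(x - 2*y)^2 has shape L^2 M (L != M), so D-series; mu = 5 gives D_5. Both have type D_5, hence right-equivalent.

Yes.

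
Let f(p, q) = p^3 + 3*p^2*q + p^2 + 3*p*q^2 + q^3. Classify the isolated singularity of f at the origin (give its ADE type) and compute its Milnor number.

Type A_2, Milnor number mu = 2.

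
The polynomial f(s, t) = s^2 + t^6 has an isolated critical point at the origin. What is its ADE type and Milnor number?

Type A_{5}, Milnor number mu = 5.

The Hessian of f at 0 has rank 1. Corank 1: A-series; mu = 5 gives A_5.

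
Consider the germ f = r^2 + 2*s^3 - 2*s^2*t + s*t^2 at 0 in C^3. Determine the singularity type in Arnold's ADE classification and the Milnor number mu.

The Hessian of f at 0 has rank 1. Corank 2; j^3 = s*(2*s^2 - 2*s*t + t^2) splits into three distinct lines over C (the quadratic factor has nonzero discriminant), so D_4.

Type D_{4}, Milnor number mu = 4.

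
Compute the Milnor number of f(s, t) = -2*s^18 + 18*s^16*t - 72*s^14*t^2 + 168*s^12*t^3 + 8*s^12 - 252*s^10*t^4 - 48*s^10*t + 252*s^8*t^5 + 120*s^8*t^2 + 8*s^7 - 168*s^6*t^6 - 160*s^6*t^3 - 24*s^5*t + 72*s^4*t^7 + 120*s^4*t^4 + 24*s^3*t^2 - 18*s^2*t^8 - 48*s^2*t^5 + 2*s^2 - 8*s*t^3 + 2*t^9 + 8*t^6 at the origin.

8

The Hessian of f at 0 has rank 1. Corank 1: A-series; mu = 8 gives A_8.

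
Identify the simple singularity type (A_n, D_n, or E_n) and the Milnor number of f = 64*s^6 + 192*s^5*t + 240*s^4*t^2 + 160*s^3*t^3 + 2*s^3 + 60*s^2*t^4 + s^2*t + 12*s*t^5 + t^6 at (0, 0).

The Hessian of f at 0 has rank 0. Corank 2; j^3 = s^2*(2*s + t) has shape L^2 M (L != M), so D-series; mu = 7 gives D_7.

Type D7, Milnor number mu = 7.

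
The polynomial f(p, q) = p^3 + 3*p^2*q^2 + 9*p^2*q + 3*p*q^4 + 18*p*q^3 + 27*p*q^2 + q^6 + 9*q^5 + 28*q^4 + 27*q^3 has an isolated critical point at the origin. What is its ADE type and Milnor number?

The Hessian of f at 0 has rank 0. Corank 2; j^3 = (p + 3*q)^3 is a perfect cube, so E-series; the 4-jet and mu = 6 give E_6.

Type E_6, Milnor number mu = 6.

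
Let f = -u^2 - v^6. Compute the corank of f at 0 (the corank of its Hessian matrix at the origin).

Hessian at 0 has rank 1.

1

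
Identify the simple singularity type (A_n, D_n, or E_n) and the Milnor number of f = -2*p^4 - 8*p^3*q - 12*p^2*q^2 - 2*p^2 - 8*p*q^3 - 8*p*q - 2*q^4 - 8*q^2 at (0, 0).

Type A3, Milnor number mu = 3.

The Hessian of f at 0 has rank 1. Corank 1: A-series; mu = 3 gives A_3.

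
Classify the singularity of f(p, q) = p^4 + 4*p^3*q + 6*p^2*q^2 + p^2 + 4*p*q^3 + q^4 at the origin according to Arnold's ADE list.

The Hessian of f at 0 is [[2, 0], [0, 0]] with rank 1, so corank 1. A Groebner basis of the Jacobian ideal J(f) in C{p,q} is {q^3, p}; counting standard monomials gives mu = 3. Corank 1: A-series; mu = 3 gives A_3.

A_{3}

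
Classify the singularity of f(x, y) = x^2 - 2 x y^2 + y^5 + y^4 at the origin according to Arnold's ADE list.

A4

The Hessian of f at 0 has rank 1. Corank 1: A-series; mu = 4 gives A_4.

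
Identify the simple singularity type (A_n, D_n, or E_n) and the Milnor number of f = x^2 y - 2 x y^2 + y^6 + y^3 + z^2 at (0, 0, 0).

The Hessian of f at 0 has rank 1. Corank 2; j^3 = y*(x - y)^2 has shape L^2 M (L != M), so D-series; mu = 7 gives D_7.

Type D_{7}, Milnor number mu = 7.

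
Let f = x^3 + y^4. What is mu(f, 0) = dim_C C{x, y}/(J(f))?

6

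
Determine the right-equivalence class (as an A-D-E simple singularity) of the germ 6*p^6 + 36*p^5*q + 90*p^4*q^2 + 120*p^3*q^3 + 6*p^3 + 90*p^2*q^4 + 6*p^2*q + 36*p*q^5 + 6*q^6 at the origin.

D_{7}

The Hessian of f at 0 has rank 0. Corank 2; j^3 = 6*p^2*(p + q) has shape L^2 M (L != M), so D-series; mu = 7 gives D_7.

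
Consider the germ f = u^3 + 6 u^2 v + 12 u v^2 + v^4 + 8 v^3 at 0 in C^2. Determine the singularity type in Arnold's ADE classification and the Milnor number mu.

The Hessian of f at 0 is [[0, 0], [0, 0]] with rank 0, so corank 2. A Groebner basis of the Jacobian ideal J(f) in C{u,v} is {v^3, u^2 + 4*u*v + 4*v^2}; counting standard monomials gives mu = 6. Corank 2; j^3 = (u + 2*v)^3 is a perfect cube, so E-series; the 4-jet and mu = 6 give E_6.

Type E6, Milnor number mu = 6.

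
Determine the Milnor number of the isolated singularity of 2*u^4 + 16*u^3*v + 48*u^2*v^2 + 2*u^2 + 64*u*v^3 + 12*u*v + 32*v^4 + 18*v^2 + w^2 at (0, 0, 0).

3

The Hessian of f at 0 has rank 2. Corank 1: A-series; mu = 3 gives A_3.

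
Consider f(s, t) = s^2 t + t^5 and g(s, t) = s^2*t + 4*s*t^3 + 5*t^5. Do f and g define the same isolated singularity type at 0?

Yes.

The Hessian of f at 0 has rank 0. Corank 2; j^3 = s^2*t has shape L^2 M (L != M), so D-series; mu = 6 gives D_6. The Hessian of g at 0 has rank 0. Corank 2; j^3 = s^2*t has shape L^2 M (L != M), so D-series; mu = 6 gives D_6. Both have type D_6, hence right-equivalent.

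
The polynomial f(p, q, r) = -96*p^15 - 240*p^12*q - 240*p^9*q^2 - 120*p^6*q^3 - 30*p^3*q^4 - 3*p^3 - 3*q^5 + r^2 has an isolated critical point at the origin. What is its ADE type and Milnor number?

The Hessian of f at 0 is [[0, 0, 0], [0, 0, 0], [0, 0, 2]] with rank 1, so corank 2. A Groebner basis of the Jacobian ideal J(f) in C{p,q,r} is {q^4, p^2, r}; counting standard monomials gives mu = 8. Corank 2; j^3 = -3*p^3 is a perfect cube, so E-series; the 5-jet and mu = 8 give E_8.

Type E_8, Milnor number mu = 8.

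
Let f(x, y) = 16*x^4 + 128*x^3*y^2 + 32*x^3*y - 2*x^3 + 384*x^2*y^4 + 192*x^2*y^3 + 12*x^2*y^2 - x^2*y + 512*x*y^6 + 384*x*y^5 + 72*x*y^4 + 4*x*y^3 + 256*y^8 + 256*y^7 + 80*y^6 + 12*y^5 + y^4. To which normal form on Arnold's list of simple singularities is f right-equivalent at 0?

The Hessian of f at 0 is [[0, 0], [0, 0]] with rank 0, so corank 2. A Groebner basis of the Jacobian ideal J(f) in C{x,y} is {x*y^2, x*y/10 + y^3, x^2 + 2*x*y/5}; counting standard monomials gives mu = 5. Corank 2; j^3 = -x^2*(2*x + y) has shape L^2 M (L != M), so D-series; mu = 5 gives D_5.

D_{5}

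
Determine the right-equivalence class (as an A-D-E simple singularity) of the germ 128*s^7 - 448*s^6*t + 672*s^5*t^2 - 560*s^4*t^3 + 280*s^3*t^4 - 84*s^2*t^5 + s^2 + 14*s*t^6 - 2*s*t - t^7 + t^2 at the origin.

A_6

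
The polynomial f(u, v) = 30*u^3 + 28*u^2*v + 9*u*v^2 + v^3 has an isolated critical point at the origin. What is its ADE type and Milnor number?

The Hessian of f at 0 has rank 0. Corank 2; j^3 = (3*u + v)*(10*u^2 + 6*u*v + v^2) splits into three distinct lines over C (the quadratic factor has nonzero discriminant), so D_4.

Type D_4, Milnor number mu = 4.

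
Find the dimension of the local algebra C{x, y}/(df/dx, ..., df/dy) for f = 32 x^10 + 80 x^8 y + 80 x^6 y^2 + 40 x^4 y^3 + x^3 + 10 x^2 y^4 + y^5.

The Hessian of f at 0 has rank 0. Corank 2; j^3 = x^3 is a perfect cube, so E-series; the 5-jet and mu = 8 give E_8.

8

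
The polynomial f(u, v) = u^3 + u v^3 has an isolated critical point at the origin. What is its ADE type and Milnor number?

The Hessian of f at 0 has rank 0. Corank 2; j^3 = u^3 is a perfect cube, so E-series; the 4-jet and mu = 7 give E_7.

Type E_7, Milnor number mu = 7.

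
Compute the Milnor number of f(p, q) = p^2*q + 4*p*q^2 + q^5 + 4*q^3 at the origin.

The Hessian of f at 0 has rank 0. Corank 2; j^3 = q*(p + 2*q)^2 has shape L^2 M (L != M), so D-series; mu = 6 gives D_6.

6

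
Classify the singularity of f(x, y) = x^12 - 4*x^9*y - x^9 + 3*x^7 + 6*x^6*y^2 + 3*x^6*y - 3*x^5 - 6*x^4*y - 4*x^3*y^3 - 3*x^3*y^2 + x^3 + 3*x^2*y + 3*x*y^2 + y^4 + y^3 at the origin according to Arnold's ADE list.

E_{6}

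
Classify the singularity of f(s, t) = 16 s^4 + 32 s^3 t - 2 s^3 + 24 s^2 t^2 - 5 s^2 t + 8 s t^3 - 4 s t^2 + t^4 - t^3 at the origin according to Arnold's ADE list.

D_{5}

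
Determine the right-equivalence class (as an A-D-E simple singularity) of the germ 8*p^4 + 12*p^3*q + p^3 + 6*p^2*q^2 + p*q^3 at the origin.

E7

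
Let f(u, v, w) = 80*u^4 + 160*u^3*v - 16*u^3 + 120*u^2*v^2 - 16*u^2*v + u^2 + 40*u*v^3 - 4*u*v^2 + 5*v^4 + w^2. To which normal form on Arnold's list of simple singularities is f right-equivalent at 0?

A_{3}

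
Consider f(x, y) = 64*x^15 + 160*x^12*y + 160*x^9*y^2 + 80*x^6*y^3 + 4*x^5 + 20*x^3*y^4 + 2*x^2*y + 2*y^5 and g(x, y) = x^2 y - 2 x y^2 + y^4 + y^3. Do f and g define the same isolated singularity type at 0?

The Hessian of f at 0 has rank 0. Corank 2; j^3 = 2*x^2*y has shape L^2 M (L != M), so D-series; mu = 6 gives D_6. The Hessian of g at 0 has rank 0. Corank 2; j^3 = y*(x - y)^2 has shape L^2 M (L != M), so D-series; mu = 5 gives D_5. f is D_6 but g is D_5, hence not right-equivalent.

No.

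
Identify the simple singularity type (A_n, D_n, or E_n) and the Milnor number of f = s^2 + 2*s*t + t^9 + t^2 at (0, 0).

The Hessian of f at 0 has rank 1. Corank 1: A-series; mu = 8 gives A_8.

Type A8, Milnor number mu = 8.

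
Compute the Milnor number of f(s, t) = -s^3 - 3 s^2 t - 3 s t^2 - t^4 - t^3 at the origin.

6

The Hessian of f at 0 has rank 0. Corank 2; j^3 = -(s + t)^3 is a perfect cube, so E-series; the 4-jet and mu = 6 give E_6.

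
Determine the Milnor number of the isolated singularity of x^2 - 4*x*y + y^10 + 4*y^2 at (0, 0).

9

The Hessian of f at 0 has rank 1. Corank 1: A-series; mu = 9 gives A_9.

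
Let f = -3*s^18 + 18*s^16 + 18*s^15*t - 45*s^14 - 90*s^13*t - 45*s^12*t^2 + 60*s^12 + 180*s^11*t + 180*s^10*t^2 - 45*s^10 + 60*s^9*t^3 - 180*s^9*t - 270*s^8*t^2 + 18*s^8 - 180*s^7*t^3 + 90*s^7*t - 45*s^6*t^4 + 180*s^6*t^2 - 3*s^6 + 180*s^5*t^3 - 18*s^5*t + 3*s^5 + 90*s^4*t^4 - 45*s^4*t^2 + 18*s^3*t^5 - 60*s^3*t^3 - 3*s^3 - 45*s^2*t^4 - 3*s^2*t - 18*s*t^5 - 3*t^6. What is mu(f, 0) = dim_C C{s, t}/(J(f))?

The Hessian of f at 0 has rank 0. Corank 2; j^3 = -3*s^2*(s + t) has shape L^2 M (L != M), so D-series; mu = 7 gives D_7.

7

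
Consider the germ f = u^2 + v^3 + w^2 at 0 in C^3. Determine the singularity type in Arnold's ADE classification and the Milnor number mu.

Type A2, Milnor number mu = 2.

The Hessian of f at 0 is [[2, 0, 0], [0, 0, 0], [0, 0, 2]] with rank 2, so corank 1. A Groebner basis of the Jacobian ideal J(f) in C{u,v,w} is {v^2, u, w}; counting standard monomials gives mu = 2. Corank 1: A-series; mu = 2 gives A_2.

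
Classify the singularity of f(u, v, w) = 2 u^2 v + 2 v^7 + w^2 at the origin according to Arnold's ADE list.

D8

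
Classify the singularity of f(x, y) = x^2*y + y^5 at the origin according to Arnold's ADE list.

D6

The Hessian of f at 0 has rank 0. Corank 2; j^3 = x^2*y has shape L^2 M (L != M), so D-series; mu = 6 gives D_6.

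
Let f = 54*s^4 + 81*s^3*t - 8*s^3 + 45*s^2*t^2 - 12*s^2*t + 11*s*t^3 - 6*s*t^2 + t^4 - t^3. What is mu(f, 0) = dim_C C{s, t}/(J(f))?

7

The Hessian of f at 0 is [[0, 0], [0, 0]] with rank 0, so corank 2. A Groebner basis of the Jacobian ideal J(f) in C{s,t} is {256*s^2/3 + 256*s*t/3 + t^4 + 8*t^3/9 + 64*t^2/3, s^3 - 20*s^2/3 - 20*s*t/3 + t^3/18 - 5*t^2/3, s^2*t + 88*s^2/9 + 88*s*t/9 - 4*t^3/27 + 22*t^2/9, -32*s^2/3 + s*t^2 - 32*s*t/3 + 7*t^3/18 - 8*t^2/3}; counting standard monomials gives mu = 7. Corank 2; j^3 = -(2*s + t)^3 is a perfect cube, so E-series; the 4-jet and mu = 7 give E_7.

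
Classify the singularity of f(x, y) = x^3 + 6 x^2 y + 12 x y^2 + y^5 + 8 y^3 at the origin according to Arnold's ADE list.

E_{8}

The Hessian of f at 0 has rank 0. Corank 2; j^3 = (x + 2*y)^3 is a perfect cube, so E-series; the 5-jet and mu = 8 give E_8.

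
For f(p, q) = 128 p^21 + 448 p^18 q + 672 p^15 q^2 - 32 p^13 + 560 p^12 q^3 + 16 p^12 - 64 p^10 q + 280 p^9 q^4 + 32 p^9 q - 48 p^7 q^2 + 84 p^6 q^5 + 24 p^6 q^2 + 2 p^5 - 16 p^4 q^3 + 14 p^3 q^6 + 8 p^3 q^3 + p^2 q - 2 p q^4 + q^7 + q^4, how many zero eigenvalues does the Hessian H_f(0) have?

2

Hessian at 0 has rank 0.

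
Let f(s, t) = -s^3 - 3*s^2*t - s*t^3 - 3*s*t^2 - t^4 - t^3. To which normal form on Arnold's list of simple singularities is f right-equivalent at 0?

The Hessian of f at 0 is [[0, 0], [0, 0]] with rank 0, so corank 2. A Groebner basis of the Jacobian ideal J(f) in C{s,t} is {s^3 + 3*s^2*t + 6*s^2 + 12*s*t + 6*t^2, -3*s^2 + s*t^2 - 6*s*t - 3*t^2, 3*s^2 + 6*s*t + t^3 + 3*t^2}; counting standard monomials gives mu = 7. Corank 2; j^3 = -(s + t)^3 is a perfect cube, so E-series; the 4-jet and mu = 7 give E_7.

E_7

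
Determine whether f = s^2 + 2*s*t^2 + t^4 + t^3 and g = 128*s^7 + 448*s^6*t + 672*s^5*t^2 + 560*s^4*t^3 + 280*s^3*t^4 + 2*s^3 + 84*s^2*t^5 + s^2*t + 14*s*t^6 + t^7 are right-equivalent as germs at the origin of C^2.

No.

The Hessian of f at 0 has rank 1. Corank 1: A-series; mu = 2 gives A_2. The Hessian of g at 0 has rank 0. Corank 2; j^3 = s^2*(2*s + t) has shape L^2 M (L != M), so D-series; mu = 8 gives D_8. f is A_2 but g is D_8, hence not right-equivalent.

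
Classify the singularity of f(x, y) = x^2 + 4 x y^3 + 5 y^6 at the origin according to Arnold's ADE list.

A_{5}

The Hessian of f at 0 has rank 1. Corank 1: A-series; mu = 5 gives A_5.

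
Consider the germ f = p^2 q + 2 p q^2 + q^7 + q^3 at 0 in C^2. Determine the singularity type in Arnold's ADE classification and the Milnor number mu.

The Hessian of f at 0 has rank 0. Corank 2; j^3 = q*(p + q)^2 has shape L^2 M (L != M), so D-series; mu = 8 gives D_8.

Type D_8, Milnor number mu = 8.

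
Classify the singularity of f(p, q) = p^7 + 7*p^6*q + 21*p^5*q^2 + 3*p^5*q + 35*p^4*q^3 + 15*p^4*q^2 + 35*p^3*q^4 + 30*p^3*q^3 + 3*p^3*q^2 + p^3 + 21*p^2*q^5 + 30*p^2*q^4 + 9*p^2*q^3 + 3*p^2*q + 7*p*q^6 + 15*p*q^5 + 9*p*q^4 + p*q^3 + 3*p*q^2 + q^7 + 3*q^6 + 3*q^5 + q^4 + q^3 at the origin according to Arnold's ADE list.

E7

The Hessian of f at 0 is [[0, 0], [0, 0]] with rank 0, so corank 2. A Groebner basis of the Jacobian ideal J(f) in C{p,q} is {p^3 + 3*p^2*q + 6*p^2 + 12*p*q + 6*q^2, -3*p^2 + p*q^2 - 6*p*q - 3*q^2, 3*p^2 + 6*p*q + q^3 + 3*q^2}; counting standard monomials gives mu = 7. Corank 2; j^3 = (p + q)^3 is a perfect cube, so E-series; the 4-jet and mu = 7 give E_7.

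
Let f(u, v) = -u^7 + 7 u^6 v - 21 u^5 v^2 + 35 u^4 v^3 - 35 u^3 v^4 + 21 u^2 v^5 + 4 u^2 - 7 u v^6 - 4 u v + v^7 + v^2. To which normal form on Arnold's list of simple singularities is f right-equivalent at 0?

The Hessian of f at 0 has rank 1. Corank 1: A-series; mu = 6 gives A_6.

A6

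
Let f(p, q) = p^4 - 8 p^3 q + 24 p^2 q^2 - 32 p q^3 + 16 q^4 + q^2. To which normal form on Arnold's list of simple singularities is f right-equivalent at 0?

A_3

The Hessian of f at 0 has rank 1. Corank 1: A-series; mu = 3 gives A_3.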